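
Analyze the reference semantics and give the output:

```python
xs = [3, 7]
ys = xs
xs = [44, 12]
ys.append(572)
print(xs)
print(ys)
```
[44, 12]
[3, 7, 572]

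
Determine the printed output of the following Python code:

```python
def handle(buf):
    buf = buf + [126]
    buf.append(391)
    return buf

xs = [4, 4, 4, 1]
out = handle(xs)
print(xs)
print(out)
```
[4, 4, 4, 1]
[4, 4, 4, 1, 126, 391]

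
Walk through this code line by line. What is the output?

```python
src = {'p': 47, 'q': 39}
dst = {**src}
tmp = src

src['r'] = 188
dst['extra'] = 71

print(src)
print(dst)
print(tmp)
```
{'p': 47, 'q': 39, 'r': 188}
{'p': 47, 'q': 39, 'extra': 71}
{'p': 47, 'q': 39, 'r': 188}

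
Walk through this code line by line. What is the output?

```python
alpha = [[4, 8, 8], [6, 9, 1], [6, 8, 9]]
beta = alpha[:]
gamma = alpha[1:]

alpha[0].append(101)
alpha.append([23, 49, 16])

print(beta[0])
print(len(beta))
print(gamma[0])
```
[4, 8, 8, 101]
3
[6, 9, 1]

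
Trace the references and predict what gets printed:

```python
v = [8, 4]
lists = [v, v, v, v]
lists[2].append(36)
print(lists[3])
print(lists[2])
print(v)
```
[8, 4, 36]
[8, 4, 36]
[8, 4, 36]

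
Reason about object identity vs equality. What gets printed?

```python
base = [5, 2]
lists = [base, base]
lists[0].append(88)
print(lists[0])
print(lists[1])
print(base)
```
[5, 2, 88]
[5, 2, 88]
[5, 2, 88]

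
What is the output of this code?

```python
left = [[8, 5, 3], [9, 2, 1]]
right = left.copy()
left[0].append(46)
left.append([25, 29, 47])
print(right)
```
[[8, 5, 3, 46], [9, 2, 1]]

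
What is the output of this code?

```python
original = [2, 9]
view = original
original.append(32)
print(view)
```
[2, 9, 32]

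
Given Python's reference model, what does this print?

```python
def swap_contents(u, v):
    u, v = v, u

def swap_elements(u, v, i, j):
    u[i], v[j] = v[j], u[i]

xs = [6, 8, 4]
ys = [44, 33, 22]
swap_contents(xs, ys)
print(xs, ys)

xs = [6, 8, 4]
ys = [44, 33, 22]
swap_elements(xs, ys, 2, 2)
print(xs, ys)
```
[6, 8, 4] [44, 33, 22]
[6, 8, 22] [44, 33, 4]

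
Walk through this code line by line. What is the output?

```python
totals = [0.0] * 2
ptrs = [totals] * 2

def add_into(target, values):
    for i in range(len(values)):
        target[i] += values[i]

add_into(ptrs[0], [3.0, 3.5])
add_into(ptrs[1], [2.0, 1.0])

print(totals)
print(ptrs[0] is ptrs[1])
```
[5.0, 4.5]
True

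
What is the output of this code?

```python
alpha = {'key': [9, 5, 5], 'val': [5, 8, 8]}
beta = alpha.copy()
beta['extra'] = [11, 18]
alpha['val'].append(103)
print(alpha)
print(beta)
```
{'key': [9, 5, 5], 'val': [5, 8, 8, 103]}
{'key': [9, 5, 5], 'val': [5, 8, 8, 103], 'extra': [11, 18]}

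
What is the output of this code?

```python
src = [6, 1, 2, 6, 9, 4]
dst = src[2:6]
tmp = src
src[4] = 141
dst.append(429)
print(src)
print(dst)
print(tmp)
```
[6, 1, 2, 6, 141, 4]
[2, 6, 9, 4, 429]
[6, 1, 2, 6, 141, 4]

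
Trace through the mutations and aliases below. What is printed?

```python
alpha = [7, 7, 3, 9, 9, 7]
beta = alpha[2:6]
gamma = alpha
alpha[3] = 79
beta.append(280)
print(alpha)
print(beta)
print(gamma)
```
[7, 7, 3, 79, 9, 7]
[3, 9, 9, 7, 280]
[7, 7, 3, 79, 9, 7]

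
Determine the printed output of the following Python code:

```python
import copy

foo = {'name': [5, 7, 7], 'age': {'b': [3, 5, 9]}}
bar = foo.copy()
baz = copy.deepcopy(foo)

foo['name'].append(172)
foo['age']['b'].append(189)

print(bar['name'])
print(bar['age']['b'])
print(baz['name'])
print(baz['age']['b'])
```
[5, 7, 7, 172]
[3, 5, 9, 189]
[5, 7, 7]
[3, 5, 9]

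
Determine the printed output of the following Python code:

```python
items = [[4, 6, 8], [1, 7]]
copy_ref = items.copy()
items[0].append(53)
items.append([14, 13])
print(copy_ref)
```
[[4, 6, 8, 53], [1, 7]]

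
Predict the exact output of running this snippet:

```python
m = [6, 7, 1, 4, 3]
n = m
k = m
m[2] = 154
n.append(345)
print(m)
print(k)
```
[6, 7, 154, 4, 3, 345]
[6, 7, 154, 4, 3, 345]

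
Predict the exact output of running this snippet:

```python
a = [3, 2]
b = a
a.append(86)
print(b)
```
[3, 2, 86]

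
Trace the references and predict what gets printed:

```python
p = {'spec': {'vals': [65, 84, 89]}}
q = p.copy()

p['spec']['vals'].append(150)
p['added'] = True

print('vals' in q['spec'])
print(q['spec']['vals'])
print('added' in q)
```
True
[65, 84, 89, 150]
False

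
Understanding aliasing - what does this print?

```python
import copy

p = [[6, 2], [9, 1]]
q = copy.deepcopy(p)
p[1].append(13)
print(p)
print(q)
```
[[6, 2], [9, 1, 13]]
[[6, 2], [9, 1]]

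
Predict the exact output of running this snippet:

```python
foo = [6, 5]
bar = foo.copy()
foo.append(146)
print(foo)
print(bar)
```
[6, 5, 146]
[6, 5]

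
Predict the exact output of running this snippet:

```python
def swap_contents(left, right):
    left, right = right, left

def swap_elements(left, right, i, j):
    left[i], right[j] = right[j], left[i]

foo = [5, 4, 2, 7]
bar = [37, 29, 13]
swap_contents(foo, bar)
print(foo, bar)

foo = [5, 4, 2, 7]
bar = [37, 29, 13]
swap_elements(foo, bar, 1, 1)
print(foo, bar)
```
[5, 4, 2, 7] [37, 29, 13]
[5, 29, 2, 7] [37, 4, 13]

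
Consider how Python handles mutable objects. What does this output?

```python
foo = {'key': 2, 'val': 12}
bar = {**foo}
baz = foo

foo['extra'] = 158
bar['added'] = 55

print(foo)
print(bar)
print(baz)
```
{'key': 2, 'val': 12, 'extra': 158}
{'key': 2, 'val': 12, 'added': 55}
{'key': 2, 'val': 12, 'extra': 158}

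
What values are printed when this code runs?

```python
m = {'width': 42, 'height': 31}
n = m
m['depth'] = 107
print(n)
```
{'width': 42, 'height': 31, 'depth': 107}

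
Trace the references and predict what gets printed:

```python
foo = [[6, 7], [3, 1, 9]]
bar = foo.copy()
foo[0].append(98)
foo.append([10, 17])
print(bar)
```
[[6, 7, 98], [3, 1, 9]]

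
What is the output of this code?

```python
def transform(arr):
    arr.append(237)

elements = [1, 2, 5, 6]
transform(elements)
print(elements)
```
[1, 2, 5, 6, 237]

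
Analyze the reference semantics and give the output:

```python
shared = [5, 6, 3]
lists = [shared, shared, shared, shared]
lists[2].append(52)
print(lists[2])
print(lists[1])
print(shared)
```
[5, 6, 3, 52]
[5, 6, 3, 52]
[5, 6, 3, 52]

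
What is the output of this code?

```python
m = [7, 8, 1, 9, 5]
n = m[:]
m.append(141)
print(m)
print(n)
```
[7, 8, 1, 9, 5, 141]
[7, 8, 1, 9, 5]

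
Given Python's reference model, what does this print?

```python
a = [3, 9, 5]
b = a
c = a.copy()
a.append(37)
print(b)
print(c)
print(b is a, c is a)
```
[3, 9, 5, 37]
[3, 9, 5]
True False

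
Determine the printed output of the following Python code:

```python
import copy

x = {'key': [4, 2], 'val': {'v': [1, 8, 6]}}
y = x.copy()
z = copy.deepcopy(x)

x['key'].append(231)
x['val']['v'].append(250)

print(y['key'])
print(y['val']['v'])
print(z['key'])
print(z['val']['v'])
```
[4, 2, 231]
[1, 8, 6, 250]
[4, 2]
[1, 8, 6]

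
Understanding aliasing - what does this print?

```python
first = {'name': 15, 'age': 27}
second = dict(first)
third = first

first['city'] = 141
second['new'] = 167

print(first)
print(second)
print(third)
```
{'name': 15, 'age': 27, 'city': 141}
{'name': 15, 'age': 27, 'new': 167}
{'name': 15, 'age': 27, 'city': 141}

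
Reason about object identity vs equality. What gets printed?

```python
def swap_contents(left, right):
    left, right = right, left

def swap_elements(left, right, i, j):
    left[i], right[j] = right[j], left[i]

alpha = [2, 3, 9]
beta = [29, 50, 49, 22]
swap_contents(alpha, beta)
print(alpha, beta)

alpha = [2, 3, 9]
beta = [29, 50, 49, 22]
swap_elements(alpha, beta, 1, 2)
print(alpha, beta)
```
[2, 3, 9] [29, 50, 49, 22]
[2, 49, 9] [29, 50, 3, 22]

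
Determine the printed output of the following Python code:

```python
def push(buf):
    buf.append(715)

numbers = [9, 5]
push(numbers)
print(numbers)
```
[9, 5, 715]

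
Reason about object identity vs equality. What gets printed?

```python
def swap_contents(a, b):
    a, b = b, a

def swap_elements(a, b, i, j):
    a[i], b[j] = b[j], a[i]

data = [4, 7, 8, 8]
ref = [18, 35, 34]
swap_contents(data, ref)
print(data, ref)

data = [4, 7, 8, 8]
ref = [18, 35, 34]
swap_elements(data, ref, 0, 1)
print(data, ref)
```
[4, 7, 8, 8] [18, 35, 34]
[35, 7, 8, 8] [18, 4, 34]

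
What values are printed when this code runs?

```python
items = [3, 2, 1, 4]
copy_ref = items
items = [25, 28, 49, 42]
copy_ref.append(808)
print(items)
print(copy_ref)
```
[25, 28, 49, 42]
[3, 2, 1, 4, 808]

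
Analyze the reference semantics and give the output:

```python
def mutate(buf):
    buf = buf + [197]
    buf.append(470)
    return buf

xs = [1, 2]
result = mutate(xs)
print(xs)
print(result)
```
[1, 2]
[1, 2, 197, 470]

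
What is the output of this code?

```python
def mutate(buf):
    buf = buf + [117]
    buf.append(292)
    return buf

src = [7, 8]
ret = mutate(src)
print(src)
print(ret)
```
[7, 8]
[7, 8, 117, 292]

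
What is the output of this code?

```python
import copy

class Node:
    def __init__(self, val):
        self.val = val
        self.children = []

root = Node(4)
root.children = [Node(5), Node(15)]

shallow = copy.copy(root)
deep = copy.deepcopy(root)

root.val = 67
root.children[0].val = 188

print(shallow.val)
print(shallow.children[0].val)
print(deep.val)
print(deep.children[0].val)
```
4
188
4
5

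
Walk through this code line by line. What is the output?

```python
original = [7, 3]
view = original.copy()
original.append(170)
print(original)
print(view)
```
[7, 3, 170]
[7, 3]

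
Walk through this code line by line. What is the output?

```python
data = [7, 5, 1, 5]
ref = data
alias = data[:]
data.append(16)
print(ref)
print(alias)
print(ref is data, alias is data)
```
[7, 5, 1, 5, 16]
[7, 5, 1, 5]
True False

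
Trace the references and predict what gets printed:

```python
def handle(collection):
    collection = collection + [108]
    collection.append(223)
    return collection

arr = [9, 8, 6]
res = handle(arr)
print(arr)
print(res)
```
[9, 8, 6]
[9, 8, 6, 108, 223]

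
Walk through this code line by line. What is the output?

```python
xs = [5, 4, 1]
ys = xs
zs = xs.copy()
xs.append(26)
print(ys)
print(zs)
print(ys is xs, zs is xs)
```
[5, 4, 1, 26]
[5, 4, 1]
True False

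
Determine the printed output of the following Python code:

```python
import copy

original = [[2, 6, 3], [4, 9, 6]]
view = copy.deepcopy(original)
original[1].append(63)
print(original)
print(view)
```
[[2, 6, 3], [4, 9, 6, 63]]
[[2, 6, 3], [4, 9, 6]]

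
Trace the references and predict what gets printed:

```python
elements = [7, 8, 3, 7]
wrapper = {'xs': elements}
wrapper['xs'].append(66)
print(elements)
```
[7, 8, 3, 7, 66]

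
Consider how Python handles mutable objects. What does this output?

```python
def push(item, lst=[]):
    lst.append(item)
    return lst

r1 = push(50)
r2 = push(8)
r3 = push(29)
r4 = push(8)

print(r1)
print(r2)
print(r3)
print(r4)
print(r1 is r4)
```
[50, 8, 29, 8]
[50, 8, 29, 8]
[50, 8, 29, 8]
[50, 8, 29, 8]
True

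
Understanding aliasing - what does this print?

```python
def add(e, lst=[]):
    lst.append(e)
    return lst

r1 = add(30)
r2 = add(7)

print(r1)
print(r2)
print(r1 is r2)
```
[30, 7]
[30, 7]
True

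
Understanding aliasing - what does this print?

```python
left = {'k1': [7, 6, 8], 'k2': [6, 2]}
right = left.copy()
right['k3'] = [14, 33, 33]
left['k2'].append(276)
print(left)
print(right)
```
{'k1': [7, 6, 8], 'k2': [6, 2, 276]}
{'k1': [7, 6, 8], 'k2': [6, 2, 276], 'k3': [14, 33, 33]}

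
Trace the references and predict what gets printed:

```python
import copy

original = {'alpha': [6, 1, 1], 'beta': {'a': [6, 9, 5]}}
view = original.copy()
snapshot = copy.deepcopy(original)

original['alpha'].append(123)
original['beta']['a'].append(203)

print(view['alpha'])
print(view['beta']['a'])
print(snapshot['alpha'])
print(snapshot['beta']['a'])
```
[6, 1, 1, 123]
[6, 9, 5, 203]
[6, 1, 1]
[6, 9, 5]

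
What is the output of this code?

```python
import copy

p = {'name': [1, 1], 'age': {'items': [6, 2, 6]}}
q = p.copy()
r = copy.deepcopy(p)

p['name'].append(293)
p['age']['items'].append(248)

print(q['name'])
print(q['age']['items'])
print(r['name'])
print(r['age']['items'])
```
[1, 1, 293]
[6, 2, 6, 248]
[1, 1]
[6, 2, 6]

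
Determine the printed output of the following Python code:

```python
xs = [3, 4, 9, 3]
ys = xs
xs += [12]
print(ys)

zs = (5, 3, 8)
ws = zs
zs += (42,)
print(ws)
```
[3, 4, 9, 3, 12]
(5, 3, 8)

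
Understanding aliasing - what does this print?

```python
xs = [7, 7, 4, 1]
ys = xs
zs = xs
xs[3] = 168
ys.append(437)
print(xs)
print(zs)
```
[7, 7, 4, 168, 437]
[7, 7, 4, 168, 437]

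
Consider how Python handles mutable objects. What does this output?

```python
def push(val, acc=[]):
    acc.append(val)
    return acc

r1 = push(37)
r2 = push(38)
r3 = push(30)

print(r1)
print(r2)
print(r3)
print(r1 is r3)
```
[37, 38, 30]
[37, 38, 30]
[37, 38, 30]
True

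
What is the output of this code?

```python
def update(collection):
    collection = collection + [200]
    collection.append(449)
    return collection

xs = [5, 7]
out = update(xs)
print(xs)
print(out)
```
[5, 7]
[5, 7, 200, 449]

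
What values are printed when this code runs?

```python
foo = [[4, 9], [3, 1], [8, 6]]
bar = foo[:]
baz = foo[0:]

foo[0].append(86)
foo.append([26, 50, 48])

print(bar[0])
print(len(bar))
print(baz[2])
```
[4, 9, 86]
3
[8, 6]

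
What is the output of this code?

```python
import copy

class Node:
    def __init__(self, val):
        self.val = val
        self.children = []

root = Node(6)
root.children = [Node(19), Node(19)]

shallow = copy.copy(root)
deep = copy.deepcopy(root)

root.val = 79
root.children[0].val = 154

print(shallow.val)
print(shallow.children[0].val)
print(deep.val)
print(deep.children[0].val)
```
6
154
6
19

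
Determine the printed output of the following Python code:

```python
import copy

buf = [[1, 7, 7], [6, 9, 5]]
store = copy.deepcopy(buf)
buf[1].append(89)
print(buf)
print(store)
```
[[1, 7, 7], [6, 9, 5, 89]]
[[1, 7, 7], [6, 9, 5]]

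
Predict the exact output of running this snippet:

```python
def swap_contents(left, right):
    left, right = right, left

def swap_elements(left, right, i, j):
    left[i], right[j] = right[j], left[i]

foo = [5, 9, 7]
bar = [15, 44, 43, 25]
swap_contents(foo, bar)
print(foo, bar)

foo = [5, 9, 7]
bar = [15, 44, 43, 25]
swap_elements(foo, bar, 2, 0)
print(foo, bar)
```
[5, 9, 7] [15, 44, 43, 25]
[5, 9, 15] [7, 44, 43, 25]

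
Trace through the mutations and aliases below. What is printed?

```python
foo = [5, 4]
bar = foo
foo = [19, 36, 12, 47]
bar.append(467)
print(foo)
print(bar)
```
[19, 36, 12, 47]
[5, 4, 467]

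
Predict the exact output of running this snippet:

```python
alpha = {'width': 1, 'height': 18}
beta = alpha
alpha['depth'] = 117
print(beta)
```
{'width': 1, 'height': 18, 'depth': 117}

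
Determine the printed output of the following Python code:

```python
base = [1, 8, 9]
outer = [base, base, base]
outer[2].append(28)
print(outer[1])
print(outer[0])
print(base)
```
[1, 8, 9, 28]
[1, 8, 9, 28]
[1, 8, 9, 28]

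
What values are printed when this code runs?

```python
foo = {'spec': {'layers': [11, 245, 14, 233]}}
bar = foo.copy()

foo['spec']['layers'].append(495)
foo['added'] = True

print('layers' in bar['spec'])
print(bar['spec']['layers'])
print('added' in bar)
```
True
[11, 245, 14, 233, 495]
False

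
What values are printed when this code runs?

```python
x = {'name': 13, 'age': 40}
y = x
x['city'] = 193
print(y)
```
{'name': 13, 'age': 40, 'city': 193}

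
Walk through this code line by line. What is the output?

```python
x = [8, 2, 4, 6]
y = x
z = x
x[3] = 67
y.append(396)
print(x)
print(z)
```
[8, 2, 4, 67, 396]
[8, 2, 4, 67, 396]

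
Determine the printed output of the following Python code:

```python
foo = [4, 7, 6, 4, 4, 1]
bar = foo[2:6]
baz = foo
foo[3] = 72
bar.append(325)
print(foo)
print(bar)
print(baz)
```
[4, 7, 6, 72, 4, 1]
[6, 4, 4, 1, 325]
[4, 7, 6, 72, 4, 1]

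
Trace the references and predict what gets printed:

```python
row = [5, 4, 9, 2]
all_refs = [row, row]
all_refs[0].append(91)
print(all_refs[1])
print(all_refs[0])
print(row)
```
[5, 4, 9, 2, 91]
[5, 4, 9, 2, 91]
[5, 4, 9, 2, 91]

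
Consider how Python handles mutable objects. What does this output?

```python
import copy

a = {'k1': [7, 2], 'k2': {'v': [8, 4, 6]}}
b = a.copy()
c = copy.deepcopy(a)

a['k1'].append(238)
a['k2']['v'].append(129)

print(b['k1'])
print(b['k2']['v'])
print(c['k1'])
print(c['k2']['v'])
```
[7, 2, 238]
[8, 4, 6, 129]
[7, 2]
[8, 4, 6]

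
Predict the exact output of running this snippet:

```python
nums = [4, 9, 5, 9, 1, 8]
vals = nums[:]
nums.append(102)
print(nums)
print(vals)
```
[4, 9, 5, 9, 1, 8, 102]
[4, 9, 5, 9, 1, 8]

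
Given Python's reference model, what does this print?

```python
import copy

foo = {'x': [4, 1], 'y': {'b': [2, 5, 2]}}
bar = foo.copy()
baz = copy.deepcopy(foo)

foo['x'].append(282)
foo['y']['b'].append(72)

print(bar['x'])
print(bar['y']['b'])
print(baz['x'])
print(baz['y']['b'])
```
[4, 1, 282]
[2, 5, 2, 72]
[4, 1]
[2, 5, 2]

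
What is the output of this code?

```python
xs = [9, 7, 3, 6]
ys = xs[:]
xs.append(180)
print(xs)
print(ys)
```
[9, 7, 3, 6, 180]
[9, 7, 3, 6]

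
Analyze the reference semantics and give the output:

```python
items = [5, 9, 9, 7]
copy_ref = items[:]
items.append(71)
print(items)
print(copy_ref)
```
[5, 9, 9, 7, 71]
[5, 9, 9, 7]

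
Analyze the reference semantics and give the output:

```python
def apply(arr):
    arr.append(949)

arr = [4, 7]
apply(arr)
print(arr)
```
[4, 7, 949]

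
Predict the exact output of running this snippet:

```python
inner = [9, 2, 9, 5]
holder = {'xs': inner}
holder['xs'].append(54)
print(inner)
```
[9, 2, 9, 5, 54]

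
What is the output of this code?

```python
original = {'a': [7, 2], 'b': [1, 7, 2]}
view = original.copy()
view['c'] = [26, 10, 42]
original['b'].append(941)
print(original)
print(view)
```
{'a': [7, 2], 'b': [1, 7, 2, 941]}
{'a': [7, 2], 'b': [1, 7, 2, 941], 'c': [26, 10, 42]}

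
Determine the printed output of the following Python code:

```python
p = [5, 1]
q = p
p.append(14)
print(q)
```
[5, 1, 14]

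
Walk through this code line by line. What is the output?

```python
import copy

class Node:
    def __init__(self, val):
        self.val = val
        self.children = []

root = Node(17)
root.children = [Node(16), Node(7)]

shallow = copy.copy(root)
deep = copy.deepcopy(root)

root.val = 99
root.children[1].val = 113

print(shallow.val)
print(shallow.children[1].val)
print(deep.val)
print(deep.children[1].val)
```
17
113
17
7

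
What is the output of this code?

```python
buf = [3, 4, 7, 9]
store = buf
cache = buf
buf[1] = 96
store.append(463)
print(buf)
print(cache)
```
[3, 96, 7, 9, 463]
[3, 96, 7, 9, 463]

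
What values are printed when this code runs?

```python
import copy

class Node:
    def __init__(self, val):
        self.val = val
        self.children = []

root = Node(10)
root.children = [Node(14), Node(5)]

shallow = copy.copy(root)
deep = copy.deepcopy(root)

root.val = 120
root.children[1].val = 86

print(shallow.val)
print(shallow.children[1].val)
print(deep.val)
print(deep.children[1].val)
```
10
86
10
5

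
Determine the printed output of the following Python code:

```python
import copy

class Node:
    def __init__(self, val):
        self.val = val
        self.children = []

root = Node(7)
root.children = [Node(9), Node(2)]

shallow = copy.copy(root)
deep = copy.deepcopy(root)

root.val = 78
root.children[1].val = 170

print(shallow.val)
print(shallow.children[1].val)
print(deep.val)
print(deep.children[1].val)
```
7
170
7
2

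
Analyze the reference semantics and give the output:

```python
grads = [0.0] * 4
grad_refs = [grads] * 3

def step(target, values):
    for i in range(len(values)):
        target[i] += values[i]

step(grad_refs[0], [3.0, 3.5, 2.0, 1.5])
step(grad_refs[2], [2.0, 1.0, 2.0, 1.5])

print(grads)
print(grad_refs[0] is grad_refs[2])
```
[5.0, 4.5, 4.0, 3.0]
True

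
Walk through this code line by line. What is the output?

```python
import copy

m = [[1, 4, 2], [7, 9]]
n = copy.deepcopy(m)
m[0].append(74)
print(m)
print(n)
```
[[1, 4, 2, 74], [7, 9]]
[[1, 4, 2], [7, 9]]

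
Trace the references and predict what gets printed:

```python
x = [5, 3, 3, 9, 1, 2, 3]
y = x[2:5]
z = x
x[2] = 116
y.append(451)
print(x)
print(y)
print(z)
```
[5, 3, 116, 9, 1, 2, 3]
[3, 9, 1, 451]
[5, 3, 116, 9, 1, 2, 3]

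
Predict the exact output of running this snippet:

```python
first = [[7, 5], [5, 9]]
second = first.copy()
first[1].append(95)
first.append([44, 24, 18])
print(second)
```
[[7, 5], [5, 9, 95]]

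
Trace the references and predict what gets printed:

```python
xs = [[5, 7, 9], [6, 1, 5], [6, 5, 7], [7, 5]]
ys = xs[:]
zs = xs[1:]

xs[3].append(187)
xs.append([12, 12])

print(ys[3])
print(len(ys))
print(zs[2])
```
[7, 5, 187]
4
[7, 5, 187]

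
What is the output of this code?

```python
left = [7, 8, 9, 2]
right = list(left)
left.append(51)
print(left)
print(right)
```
[7, 8, 9, 2, 51]
[7, 8, 9, 2]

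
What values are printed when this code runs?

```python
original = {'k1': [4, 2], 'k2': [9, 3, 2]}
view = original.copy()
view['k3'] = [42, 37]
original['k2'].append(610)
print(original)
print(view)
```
{'k1': [4, 2], 'k2': [9, 3, 2, 610]}
{'k1': [4, 2], 'k2': [9, 3, 2, 610], 'k3': [42, 37]}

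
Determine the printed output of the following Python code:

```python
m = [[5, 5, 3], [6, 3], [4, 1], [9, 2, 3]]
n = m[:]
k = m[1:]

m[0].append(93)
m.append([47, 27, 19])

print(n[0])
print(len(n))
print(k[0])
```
[5, 5, 3, 93]
4
[6, 3]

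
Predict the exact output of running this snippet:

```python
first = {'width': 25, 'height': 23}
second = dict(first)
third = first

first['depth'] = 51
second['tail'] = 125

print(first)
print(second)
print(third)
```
{'width': 25, 'height': 23, 'depth': 51}
{'width': 25, 'height': 23, 'tail': 125}
{'width': 25, 'height': 23, 'depth': 51}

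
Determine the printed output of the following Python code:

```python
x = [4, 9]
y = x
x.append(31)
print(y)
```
[4, 9, 31]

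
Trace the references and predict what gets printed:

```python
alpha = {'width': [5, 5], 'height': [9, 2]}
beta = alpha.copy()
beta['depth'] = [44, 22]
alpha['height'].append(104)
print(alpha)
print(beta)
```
{'width': [5, 5], 'height': [9, 2, 104]}
{'width': [5, 5], 'height': [9, 2, 104], 'depth': [44, 22]}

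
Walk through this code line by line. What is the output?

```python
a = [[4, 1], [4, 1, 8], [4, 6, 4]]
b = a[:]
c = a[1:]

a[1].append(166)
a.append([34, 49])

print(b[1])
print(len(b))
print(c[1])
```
[4, 1, 8, 166]
3
[4, 6, 4]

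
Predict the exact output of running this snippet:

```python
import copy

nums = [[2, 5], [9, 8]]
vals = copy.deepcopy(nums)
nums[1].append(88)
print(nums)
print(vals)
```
[[2, 5], [9, 8, 88]]
[[2, 5], [9, 8]]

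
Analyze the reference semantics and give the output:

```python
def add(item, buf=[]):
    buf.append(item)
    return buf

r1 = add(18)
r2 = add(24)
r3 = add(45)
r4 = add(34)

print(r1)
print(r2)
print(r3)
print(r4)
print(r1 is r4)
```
[18, 24, 45, 34]
[18, 24, 45, 34]
[18, 24, 45, 34]
[18, 24, 45, 34]
True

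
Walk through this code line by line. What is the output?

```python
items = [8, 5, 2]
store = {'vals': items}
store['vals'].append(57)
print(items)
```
[8, 5, 2, 57]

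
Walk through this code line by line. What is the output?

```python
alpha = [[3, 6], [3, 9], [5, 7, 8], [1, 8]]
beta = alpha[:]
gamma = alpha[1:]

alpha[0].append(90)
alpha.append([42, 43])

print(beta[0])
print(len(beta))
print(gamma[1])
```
[3, 6, 90]
4
[5, 7, 8]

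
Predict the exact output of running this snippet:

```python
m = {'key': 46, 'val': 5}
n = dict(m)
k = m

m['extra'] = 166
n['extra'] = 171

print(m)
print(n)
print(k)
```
{'key': 46, 'val': 5, 'extra': 166}
{'key': 46, 'val': 5, 'extra': 171}
{'key': 46, 'val': 5, 'extra': 166}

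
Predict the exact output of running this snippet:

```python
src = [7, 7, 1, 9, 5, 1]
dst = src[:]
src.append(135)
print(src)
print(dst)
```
[7, 7, 1, 9, 5, 1, 135]
[7, 7, 1, 9, 5, 1]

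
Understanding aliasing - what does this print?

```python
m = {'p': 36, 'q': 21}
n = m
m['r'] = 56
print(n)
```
{'p': 36, 'q': 21, 'r': 56}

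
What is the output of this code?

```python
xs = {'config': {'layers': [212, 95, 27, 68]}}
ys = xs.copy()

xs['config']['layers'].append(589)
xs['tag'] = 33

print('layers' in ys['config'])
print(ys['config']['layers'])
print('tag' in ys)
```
True
[212, 95, 27, 68, 589]
False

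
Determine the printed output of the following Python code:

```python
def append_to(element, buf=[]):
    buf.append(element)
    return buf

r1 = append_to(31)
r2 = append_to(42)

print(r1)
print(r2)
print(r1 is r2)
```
[31, 42]
[31, 42]
True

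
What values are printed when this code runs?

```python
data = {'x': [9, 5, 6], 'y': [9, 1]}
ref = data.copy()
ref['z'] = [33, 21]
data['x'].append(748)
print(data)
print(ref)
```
{'x': [9, 5, 6, 748], 'y': [9, 1]}
{'x': [9, 5, 6, 748], 'y': [9, 1], 'z': [33, 21]}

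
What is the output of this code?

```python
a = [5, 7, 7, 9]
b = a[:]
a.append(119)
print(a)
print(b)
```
[5, 7, 7, 9, 119]
[5, 7, 7, 9]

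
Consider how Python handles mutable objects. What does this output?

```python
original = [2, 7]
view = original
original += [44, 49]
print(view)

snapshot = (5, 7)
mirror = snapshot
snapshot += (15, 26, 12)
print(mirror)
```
[2, 7, 44, 49]
(5, 7)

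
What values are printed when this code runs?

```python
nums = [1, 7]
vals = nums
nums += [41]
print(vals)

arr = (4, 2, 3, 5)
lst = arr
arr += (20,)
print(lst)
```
[1, 7, 41]
(4, 2, 3, 5)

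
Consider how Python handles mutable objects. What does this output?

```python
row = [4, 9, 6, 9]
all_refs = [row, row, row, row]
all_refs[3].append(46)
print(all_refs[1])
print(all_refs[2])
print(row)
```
[4, 9, 6, 9, 46]
[4, 9, 6, 9, 46]
[4, 9, 6, 9, 46]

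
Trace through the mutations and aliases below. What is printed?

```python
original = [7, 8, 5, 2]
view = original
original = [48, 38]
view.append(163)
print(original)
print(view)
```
[48, 38]
[7, 8, 5, 2, 163]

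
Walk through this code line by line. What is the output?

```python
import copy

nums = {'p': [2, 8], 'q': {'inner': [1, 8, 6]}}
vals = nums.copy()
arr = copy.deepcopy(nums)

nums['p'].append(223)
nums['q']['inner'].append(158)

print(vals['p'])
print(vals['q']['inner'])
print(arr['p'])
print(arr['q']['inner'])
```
[2, 8, 223]
[1, 8, 6, 158]
[2, 8]
[1, 8, 6]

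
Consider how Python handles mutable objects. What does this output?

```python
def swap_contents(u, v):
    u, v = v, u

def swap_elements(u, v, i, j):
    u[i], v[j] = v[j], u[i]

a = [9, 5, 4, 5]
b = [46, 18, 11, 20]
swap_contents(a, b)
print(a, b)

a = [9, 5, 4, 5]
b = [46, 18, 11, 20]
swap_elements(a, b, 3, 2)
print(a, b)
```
[9, 5, 4, 5] [46, 18, 11, 20]
[9, 5, 4, 11] [46, 18, 5, 20]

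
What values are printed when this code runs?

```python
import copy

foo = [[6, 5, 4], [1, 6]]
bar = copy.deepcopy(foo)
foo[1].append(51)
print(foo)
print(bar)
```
[[6, 5, 4], [1, 6, 51]]
[[6, 5, 4], [1, 6]]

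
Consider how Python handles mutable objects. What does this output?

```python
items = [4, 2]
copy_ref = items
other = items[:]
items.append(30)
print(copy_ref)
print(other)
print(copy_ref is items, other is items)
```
[4, 2, 30]
[4, 2]
True False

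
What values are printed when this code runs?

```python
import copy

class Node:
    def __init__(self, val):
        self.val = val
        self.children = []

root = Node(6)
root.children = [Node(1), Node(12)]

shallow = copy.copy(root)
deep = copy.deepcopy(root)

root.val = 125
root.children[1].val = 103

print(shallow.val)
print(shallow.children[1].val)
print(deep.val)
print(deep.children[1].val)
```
6
103
6
12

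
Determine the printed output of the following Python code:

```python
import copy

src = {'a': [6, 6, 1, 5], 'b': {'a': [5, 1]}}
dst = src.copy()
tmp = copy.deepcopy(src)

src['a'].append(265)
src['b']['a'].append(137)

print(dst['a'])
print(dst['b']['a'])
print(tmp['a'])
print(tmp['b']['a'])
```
[6, 6, 1, 5, 265]
[5, 1, 137]
[6, 6, 1, 5]
[5, 1]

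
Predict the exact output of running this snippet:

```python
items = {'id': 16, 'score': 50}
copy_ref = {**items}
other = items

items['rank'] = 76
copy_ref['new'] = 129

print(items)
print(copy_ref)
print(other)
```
{'id': 16, 'score': 50, 'rank': 76}
{'id': 16, 'score': 50, 'new': 129}
{'id': 16, 'score': 50, 'rank': 76}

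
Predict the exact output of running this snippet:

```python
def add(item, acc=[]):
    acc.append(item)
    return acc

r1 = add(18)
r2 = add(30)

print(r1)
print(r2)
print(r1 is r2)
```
[18, 30]
[18, 30]
True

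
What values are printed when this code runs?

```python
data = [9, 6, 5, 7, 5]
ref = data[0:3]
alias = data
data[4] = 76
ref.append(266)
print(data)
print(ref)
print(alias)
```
[9, 6, 5, 7, 76]
[9, 6, 5, 266]
[9, 6, 5, 7, 76]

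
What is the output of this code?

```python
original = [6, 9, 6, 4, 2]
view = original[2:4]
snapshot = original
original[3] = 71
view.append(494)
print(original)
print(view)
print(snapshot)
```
[6, 9, 6, 71, 2]
[6, 4, 494]
[6, 9, 6, 71, 2]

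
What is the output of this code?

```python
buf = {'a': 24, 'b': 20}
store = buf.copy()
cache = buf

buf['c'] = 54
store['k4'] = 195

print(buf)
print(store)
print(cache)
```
{'a': 24, 'b': 20, 'c': 54}
{'a': 24, 'b': 20, 'k4': 195}
{'a': 24, 'b': 20, 'c': 54}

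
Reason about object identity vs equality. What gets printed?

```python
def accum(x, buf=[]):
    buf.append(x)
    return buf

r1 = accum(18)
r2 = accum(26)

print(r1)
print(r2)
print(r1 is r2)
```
[18, 26]
[18, 26]
True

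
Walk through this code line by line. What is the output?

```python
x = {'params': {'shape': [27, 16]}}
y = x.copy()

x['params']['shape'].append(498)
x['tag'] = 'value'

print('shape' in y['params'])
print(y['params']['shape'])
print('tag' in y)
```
True
[27, 16, 498]
False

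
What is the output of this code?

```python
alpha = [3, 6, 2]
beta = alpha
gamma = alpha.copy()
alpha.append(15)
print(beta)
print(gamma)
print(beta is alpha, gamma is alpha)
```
[3, 6, 2, 15]
[3, 6, 2]
True False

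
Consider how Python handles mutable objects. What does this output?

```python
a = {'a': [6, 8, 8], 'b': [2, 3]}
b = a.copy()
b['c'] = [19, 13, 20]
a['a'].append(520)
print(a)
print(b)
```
{'a': [6, 8, 8, 520], 'b': [2, 3]}
{'a': [6, 8, 8, 520], 'b': [2, 3], 'c': [19, 13, 20]}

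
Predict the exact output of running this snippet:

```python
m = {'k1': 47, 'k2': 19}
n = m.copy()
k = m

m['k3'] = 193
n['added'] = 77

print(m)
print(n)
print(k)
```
{'k1': 47, 'k2': 19, 'k3': 193}
{'k1': 47, 'k2': 19, 'added': 77}
{'k1': 47, 'k2': 19, 'k3': 193}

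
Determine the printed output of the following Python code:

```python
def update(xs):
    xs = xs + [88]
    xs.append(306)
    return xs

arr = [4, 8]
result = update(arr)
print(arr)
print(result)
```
[4, 8]
[4, 8, 88, 306]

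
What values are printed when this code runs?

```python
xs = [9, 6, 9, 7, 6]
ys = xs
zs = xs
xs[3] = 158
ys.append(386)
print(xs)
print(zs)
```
[9, 6, 9, 158, 6, 386]
[9, 6, 9, 158, 6, 386]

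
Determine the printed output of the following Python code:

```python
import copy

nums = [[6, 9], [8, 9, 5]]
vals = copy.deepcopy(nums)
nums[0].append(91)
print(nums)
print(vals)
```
[[6, 9, 91], [8, 9, 5]]
[[6, 9], [8, 9, 5]]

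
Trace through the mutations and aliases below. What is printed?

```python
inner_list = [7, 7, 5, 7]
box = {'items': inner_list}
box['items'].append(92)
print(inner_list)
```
[7, 7, 5, 7, 92]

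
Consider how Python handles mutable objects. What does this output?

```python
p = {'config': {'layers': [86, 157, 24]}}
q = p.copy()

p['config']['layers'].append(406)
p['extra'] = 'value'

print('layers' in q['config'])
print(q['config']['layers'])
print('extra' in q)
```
True
[86, 157, 24, 406]
False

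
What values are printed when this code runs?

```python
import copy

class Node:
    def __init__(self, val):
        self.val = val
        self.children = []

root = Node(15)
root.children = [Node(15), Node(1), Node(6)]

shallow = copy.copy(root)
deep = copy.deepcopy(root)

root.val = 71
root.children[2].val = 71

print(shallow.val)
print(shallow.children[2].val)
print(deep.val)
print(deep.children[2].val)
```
15
71
15
6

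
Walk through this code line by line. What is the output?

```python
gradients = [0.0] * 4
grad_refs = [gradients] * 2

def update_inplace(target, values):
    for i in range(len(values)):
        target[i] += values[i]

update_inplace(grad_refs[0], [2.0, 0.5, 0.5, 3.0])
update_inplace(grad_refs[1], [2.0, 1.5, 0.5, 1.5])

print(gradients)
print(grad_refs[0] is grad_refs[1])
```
[4.0, 2.0, 1.0, 4.5]
True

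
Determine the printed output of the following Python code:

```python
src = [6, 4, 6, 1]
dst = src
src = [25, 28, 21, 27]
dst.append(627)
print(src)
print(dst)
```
[25, 28, 21, 27]
[6, 4, 6, 1, 627]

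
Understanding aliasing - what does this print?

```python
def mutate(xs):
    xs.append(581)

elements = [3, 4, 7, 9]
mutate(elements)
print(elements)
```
[3, 4, 7, 9, 581]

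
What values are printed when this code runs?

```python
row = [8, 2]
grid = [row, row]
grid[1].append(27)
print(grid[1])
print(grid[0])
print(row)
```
[8, 2, 27]
[8, 2, 27]
[8, 2, 27]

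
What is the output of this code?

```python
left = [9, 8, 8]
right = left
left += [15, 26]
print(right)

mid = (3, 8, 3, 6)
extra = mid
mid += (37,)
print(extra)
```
[9, 8, 8, 15, 26]
(3, 8, 3, 6)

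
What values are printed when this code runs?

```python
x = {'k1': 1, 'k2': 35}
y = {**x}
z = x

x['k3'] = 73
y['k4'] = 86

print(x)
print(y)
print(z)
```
{'k1': 1, 'k2': 35, 'k3': 73}
{'k1': 1, 'k2': 35, 'k4': 86}
{'k1': 1, 'k2': 35, 'k3': 73}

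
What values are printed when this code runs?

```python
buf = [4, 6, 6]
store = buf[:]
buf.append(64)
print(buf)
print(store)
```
[4, 6, 6, 64]
[4, 6, 6]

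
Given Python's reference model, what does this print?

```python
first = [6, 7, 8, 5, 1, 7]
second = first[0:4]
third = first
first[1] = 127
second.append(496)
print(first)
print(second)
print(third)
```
[6, 127, 8, 5, 1, 7]
[6, 7, 8, 5, 496]
[6, 127, 8, 5, 1, 7]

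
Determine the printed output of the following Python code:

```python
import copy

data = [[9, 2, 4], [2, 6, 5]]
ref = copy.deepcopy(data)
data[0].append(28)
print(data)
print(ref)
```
[[9, 2, 4, 28], [2, 6, 5]]
[[9, 2, 4], [2, 6, 5]]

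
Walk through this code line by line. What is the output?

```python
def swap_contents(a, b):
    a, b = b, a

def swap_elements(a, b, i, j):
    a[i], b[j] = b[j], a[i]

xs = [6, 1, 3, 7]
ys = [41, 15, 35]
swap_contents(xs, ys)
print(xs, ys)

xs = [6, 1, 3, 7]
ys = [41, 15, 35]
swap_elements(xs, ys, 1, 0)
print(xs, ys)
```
[6, 1, 3, 7] [41, 15, 35]
[6, 41, 3, 7] [1, 15, 35]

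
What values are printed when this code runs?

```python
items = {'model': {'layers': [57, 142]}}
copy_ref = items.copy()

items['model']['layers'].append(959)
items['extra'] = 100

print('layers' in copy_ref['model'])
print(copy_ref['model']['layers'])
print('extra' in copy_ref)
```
True
[57, 142, 959]
False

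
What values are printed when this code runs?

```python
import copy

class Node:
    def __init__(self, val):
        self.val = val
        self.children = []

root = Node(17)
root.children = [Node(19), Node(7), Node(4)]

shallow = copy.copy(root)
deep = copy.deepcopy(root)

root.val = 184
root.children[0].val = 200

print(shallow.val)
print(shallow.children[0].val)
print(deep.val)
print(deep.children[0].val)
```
17
200
17
19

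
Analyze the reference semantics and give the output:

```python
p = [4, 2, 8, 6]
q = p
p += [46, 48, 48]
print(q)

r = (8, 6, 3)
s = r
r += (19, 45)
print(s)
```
[4, 2, 8, 6, 46, 48, 48]
(8, 6, 3)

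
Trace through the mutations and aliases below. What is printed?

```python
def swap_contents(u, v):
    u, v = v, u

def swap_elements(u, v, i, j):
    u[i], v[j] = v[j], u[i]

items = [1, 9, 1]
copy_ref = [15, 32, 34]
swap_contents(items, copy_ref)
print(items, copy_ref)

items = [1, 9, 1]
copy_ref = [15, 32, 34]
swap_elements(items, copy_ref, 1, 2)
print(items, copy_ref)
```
[1, 9, 1] [15, 32, 34]
[1, 34, 1] [15, 32, 9]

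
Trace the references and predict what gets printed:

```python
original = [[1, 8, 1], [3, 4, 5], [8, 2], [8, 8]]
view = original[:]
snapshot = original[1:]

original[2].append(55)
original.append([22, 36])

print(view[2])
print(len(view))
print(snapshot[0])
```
[8, 2, 55]
4
[3, 4, 5]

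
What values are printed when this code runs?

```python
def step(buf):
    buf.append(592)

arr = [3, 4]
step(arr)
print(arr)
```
[3, 4, 592]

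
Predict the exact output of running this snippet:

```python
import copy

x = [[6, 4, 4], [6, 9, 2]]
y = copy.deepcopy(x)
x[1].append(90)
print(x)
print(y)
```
[[6, 4, 4], [6, 9, 2, 90]]
[[6, 4, 4], [6, 9, 2]]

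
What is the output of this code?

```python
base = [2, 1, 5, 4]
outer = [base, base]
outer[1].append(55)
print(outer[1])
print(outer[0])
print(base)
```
[2, 1, 5, 4, 55]
[2, 1, 5, 4, 55]
[2, 1, 5, 4, 55]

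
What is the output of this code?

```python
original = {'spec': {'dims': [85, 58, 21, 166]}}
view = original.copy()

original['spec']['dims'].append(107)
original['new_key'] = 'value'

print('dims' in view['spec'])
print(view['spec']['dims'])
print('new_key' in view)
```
True
[85, 58, 21, 166, 107]
False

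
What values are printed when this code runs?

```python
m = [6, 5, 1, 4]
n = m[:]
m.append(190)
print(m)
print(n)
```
[6, 5, 1, 4, 190]
[6, 5, 1, 4]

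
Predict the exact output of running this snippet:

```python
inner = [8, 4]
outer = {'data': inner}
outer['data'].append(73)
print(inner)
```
[8, 4, 73]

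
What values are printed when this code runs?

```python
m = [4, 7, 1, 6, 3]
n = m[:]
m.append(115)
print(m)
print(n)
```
[4, 7, 1, 6, 3, 115]
[4, 7, 1, 6, 3]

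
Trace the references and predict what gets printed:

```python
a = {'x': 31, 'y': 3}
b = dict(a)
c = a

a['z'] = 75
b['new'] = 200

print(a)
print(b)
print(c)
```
{'x': 31, 'y': 3, 'z': 75}
{'x': 31, 'y': 3, 'new': 200}
{'x': 31, 'y': 3, 'z': 75}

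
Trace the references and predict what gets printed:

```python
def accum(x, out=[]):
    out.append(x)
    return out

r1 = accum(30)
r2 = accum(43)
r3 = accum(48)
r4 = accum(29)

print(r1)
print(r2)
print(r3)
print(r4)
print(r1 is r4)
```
[30, 43, 48, 29]
[30, 43, 48, 29]
[30, 43, 48, 29]
[30, 43, 48, 29]
True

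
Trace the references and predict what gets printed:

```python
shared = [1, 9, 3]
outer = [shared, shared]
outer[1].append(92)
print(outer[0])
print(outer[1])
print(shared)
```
[1, 9, 3, 92]
[1, 9, 3, 92]
[1, 9, 3, 92]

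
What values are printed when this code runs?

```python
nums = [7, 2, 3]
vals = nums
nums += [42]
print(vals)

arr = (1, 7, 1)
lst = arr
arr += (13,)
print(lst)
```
[7, 2, 3, 42]
(1, 7, 1)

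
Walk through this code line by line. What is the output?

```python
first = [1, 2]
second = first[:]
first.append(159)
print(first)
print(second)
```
[1, 2, 159]
[1, 2]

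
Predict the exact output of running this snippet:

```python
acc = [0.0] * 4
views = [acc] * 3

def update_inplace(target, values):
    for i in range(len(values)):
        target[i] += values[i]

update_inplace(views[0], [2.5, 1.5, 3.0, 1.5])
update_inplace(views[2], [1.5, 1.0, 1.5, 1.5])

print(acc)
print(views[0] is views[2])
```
[4.0, 2.5, 4.5, 3.0]
True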